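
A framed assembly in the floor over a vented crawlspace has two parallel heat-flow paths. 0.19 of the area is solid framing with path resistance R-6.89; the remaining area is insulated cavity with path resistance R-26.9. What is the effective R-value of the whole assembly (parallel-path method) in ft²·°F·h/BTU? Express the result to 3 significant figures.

U_eff = 0.81/26.9 + 0.19/6.89 = 0.03011 + 0.02758 = 0.05769
R_eff = 1/U_eff = 17.33 ft²·°F·h/BTU

17.3 ft²·°F·h/BTU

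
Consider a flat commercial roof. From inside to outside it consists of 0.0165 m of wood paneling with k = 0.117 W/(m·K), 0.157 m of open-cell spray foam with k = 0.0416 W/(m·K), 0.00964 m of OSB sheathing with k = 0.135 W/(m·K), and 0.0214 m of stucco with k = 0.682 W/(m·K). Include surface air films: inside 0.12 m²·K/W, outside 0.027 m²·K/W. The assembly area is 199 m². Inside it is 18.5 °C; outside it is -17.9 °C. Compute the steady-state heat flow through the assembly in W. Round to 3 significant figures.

0.0165/0.117 = 0.141
0.157/0.0416 = 3.774
0.00964/0.135 = 0.07141
0.0214/0.682 = 0.03138
R_total = 0.12 + 0.141 + 3.774 + 0.07141 + 0.03138 + 0.027 = 4.165 m²·K/W
Q = A·ΔT/R = 199 × (18.5 − (-17.9)) / 4.165 = 1739 W

1740 W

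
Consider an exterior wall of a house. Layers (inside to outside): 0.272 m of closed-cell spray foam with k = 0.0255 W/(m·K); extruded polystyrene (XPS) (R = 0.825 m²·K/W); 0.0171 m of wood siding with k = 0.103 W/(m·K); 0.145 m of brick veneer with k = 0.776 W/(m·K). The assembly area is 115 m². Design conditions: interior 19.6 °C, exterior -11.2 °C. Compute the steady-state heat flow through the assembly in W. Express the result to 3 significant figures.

299 W

0.272/0.0255 = 10.67
0.0171/0.103 = 0.166
0.145/0.776 = 0.1869
R_total = 10.67 + 0.825 + 0.166 + 0.1869 = 11.84 m²·K/W
Q = A·ΔT/R = 115 × (19.6 − (-11.2)) / 11.84 = 299 W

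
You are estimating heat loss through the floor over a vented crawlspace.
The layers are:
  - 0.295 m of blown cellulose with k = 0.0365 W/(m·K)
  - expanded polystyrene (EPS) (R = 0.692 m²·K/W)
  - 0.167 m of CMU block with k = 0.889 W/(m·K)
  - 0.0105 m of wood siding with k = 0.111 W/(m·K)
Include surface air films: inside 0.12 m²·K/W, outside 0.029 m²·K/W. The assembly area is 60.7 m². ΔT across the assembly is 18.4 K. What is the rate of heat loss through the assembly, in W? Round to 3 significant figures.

121 W

0.295/0.0365 = 8.082
0.167/0.889 = 0.1879
0.0105/0.111 = 0.09459
R_total = 0.12 + 8.082 + 0.692 + 0.1879 + 0.09459 + 0.029 = 9.206 m²·K/W
Q = A·ΔT/R = 60.7 × 18.4 / 9.206 = 121.3 W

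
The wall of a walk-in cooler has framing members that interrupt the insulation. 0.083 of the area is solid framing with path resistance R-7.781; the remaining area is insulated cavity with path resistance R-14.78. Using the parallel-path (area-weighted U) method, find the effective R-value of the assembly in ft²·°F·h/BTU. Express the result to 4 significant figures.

U_eff = 0.917/14.78 + 0.083/7.781 = 0.062043 + 0.010667 = 0.07271
R_eff = 1/U_eff = 13.753 ft²·°F·h/BTU

13.75 ft²·°F·h/BTU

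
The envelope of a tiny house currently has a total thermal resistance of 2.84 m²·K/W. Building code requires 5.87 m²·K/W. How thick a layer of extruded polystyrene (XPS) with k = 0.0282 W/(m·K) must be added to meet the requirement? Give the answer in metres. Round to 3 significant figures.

0.0854 m

ΔR = 5.87 − 2.84 = 3.03 m²·K/W
L = ΔR × k = 3.03 × 0.0282 = 0.08545 m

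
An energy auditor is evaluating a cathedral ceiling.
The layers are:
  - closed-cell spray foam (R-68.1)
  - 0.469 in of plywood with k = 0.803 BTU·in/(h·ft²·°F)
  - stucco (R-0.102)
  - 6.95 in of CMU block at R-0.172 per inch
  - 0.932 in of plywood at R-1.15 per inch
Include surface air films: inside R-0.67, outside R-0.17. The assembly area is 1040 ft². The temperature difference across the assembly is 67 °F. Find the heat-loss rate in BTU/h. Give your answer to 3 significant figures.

0.469/0.803 = 0.5841
6.95 × 0.172 = 1.195
0.932 × 1.15 = 1.072
R_total = 0.67 + 68.1 + 0.5841 + 0.102 + 1.195 + 1.072 + 0.17 = 71.89 ft²·°F·h/BTU
Q = A·ΔT/R = 1040 × 67 / 71.89 = 969.2 BTU/h

969 BTU/h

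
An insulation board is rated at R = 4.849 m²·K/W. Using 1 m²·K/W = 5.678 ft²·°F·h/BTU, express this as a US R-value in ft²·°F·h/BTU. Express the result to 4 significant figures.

R_US = 4.849 × 5.678 = 27.533

27.53 ft²·°F·h/BTU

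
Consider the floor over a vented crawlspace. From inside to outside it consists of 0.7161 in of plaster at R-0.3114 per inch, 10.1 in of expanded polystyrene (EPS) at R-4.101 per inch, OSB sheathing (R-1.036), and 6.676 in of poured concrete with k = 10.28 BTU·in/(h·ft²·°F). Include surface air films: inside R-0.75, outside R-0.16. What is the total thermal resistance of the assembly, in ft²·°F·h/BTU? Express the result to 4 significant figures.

0.7161 × 0.3114 = 0.22299
10.1 × 4.101 = 41.42
6.676/10.28 = 0.64942
R_total = 0.75 + 0.22299 + 41.42 + 1.036 + 0.64942 + 0.16 = 44.239 ft²·°F·h/BTU

44.24 ft²·°F·h/BTU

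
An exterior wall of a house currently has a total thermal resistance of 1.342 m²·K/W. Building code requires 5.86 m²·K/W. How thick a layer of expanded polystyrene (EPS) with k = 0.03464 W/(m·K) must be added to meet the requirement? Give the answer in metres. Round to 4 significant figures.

0.1565 m

ΔR = 5.86 − 1.342 = 4.518 m²·K/W
L = ΔR × k = 4.518 × 0.03464 = 0.1565 m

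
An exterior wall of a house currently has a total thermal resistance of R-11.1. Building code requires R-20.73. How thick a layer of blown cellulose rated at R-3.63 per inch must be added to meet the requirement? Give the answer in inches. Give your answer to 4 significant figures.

ΔR = 20.73 − 11.1 = 9.63 ft²·°F·h/BTU
L = ΔR / (R/in) = 9.63/3.63 = 2.6529 in

2.653 in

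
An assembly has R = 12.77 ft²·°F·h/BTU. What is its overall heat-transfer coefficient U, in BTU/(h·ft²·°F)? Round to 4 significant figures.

0.07831 BTU/(h·ft²·°F)

U = 1/R = 1/12.77 = 0.078309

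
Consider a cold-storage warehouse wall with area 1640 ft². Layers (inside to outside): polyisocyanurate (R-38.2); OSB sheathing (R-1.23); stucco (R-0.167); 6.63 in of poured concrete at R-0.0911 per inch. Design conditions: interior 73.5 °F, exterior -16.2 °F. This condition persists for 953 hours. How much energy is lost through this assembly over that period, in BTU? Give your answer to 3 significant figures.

6.63 × 0.0911 = 0.604
R_total = 38.2 + 1.23 + 0.167 + 0.604 = 40.2 ft²·°F·h/BTU
Q = 1640 × (73.5 − (-16.2)) / 40.2 = 3659 BTU/h
E = 3659 × 953 = 3487000 BTU

3490000 BTU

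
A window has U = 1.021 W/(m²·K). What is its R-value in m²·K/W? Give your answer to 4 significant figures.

R = 1/U = 1/1.021 = 0.97943

0.9794 m²·K/W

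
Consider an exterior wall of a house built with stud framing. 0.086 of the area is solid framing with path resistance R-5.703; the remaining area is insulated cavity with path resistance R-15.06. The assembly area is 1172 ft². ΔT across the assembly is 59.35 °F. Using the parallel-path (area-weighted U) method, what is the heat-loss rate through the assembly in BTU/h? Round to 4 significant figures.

U_eff = 0.914/15.06 + 0.086/5.703 = 0.060691 + 0.01508 = 0.07577
R_eff = 1/U_eff = 13.198 ft²·°F·h/BTU
Q = 1172 × 59.35 / 13.198 = 5270.4 BTU/h

5270 BTU/h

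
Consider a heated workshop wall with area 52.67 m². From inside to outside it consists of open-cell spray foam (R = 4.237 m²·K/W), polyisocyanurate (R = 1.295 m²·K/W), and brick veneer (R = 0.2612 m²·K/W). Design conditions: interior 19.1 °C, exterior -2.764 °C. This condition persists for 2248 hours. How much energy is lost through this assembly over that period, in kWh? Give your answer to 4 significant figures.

R_total = 4.237 + 1.295 + 0.2612 = 5.7932 m²·K/W
Q = 52.67 × (19.1 − (-2.764)) / 5.7932 = 198.78 W
E = 198.78 W × 2248 h / 1000 = 446.86 kWh

446.9 kWh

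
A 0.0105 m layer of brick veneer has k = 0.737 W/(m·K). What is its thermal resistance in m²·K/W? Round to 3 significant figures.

R = L/k = 0.0105/0.737 = 0.01425 m²·K/W

0.0142 m²·K/W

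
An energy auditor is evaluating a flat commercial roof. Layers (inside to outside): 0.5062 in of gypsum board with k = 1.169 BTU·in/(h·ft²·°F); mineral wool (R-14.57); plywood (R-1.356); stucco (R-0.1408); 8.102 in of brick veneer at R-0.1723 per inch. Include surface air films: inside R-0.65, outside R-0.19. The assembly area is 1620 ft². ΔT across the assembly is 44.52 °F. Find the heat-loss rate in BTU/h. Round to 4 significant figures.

0.5062/1.169 = 0.43302
8.102 × 0.1723 = 1.396
R_total = 0.65 + 0.43302 + 14.57 + 1.356 + 0.1408 + 1.396 + 0.19 = 18.736 ft²·°F·h/BTU
Q = A·ΔT/R = 1620 × 44.52 / 18.736 = 3849.4 BTU/h

3849 BTU/h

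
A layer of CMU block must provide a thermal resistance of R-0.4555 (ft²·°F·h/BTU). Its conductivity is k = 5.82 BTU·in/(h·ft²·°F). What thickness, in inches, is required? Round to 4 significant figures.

2.651 in

L = R × k = 0.4555 × 5.82 = 2.651 in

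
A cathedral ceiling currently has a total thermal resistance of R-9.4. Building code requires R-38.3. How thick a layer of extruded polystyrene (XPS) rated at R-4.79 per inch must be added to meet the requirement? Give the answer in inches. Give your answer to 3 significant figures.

ΔR = 38.3 − 9.4 = 28.9 ft²·°F·h/BTU
L = ΔR / (R/in) = 28.9/4.79 = 6.033 in

6.03 in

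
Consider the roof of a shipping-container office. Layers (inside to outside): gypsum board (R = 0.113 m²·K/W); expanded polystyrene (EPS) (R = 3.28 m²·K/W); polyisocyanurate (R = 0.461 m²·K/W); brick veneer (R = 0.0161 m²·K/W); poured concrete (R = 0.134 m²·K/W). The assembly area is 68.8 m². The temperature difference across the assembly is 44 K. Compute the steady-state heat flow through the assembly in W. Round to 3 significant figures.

R_total = 0.113 + 3.28 + 0.461 + 0.0161 + 0.134 = 4.004 m²·K/W
Q = A·ΔT/R = 68.8 × 44 / 4.004 = 756 W

756 W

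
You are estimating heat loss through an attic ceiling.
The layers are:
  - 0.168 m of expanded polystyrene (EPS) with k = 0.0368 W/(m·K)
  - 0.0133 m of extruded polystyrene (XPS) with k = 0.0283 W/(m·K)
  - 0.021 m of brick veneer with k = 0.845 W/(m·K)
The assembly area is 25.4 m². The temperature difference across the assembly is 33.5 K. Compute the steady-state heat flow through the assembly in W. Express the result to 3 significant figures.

0.168/0.0368 = 4.565
0.0133/0.0283 = 0.47
0.021/0.845 = 0.02485
R_total = 4.565 + 0.47 + 0.02485 = 5.06 m²·K/W
Q = A·ΔT/R = 25.4 × 33.5 / 5.06 = 168.2 W

168 W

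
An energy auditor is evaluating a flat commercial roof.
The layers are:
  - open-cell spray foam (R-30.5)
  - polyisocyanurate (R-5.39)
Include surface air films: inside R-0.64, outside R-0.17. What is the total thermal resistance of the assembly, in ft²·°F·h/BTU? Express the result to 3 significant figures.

R_total = 0.64 + 30.5 + 5.39 + 0.17 = 36.7 ft²·°F·h/BTU

36.7 ft²·°F·h/BTU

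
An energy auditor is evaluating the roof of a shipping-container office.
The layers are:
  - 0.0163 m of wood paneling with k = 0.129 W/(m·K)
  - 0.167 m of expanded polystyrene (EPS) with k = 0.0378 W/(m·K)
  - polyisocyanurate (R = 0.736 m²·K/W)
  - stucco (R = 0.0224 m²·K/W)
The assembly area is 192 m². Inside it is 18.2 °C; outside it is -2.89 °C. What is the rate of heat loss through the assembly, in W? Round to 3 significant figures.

764 W

0.0163/0.129 = 0.1264
0.167/0.0378 = 4.418
R_total = 0.1264 + 4.418 + 0.736 + 0.0224 = 5.303 m²·K/W
Q = A·ΔT/R = 192 × (18.2 − (-2.89)) / 5.303 = 763.6 W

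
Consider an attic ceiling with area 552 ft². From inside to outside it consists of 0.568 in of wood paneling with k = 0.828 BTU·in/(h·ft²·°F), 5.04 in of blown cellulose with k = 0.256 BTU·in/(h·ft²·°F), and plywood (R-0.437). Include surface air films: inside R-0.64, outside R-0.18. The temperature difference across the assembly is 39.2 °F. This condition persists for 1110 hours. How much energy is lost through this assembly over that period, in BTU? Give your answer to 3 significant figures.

0.568/0.828 = 0.686
5.04/0.256 = 19.69
R_total = 0.64 + 0.686 + 19.69 + 0.437 + 0.18 = 21.63 ft²·°F·h/BTU
Q = 552 × 39.2 / 21.63 = 1000 BTU/h
E = 1000 × 1110 = 1110000 BTU

1110000 BTU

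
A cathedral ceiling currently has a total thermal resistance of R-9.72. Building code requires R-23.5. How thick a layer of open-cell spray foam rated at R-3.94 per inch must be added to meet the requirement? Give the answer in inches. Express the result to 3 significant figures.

3.50 in

ΔR = 23.5 − 9.72 = 13.78 ft²·°F·h/BTU
L = ΔR / (R/in) = 13.78/3.94 = 3.497 in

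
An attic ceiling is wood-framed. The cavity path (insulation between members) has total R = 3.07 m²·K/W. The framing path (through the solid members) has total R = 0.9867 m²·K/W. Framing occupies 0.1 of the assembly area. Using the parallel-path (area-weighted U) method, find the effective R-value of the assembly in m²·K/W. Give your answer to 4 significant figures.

U_eff = 0.9/3.07 + 0.1/0.9867 = 0.29316 + 0.10135 = 0.39451
R_eff = 1/U_eff = 2.5348 m²·K/W

2.535 m²·K/W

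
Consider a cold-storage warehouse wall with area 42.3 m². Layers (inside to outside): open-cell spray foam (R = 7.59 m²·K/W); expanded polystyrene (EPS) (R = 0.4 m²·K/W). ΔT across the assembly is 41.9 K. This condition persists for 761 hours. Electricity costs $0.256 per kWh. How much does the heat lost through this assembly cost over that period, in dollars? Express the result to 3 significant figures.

R_total = 7.59 + 0.4 = 7.99 m²·K/W
Q = 42.3 × 41.9 / 7.99 = 221.8 W
E = 221.8 W × 761 h / 1000 = 168.8 kWh
Cost = 168.8 × 0.256 = $43.21

43.2 dollars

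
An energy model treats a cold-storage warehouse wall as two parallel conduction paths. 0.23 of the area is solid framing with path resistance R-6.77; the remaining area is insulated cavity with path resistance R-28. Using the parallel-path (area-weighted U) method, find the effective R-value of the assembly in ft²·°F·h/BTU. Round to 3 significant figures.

U_eff = 0.77/28 + 0.23/6.77 = 0.0275 + 0.03397 = 0.06147
R_eff = 1/U_eff = 16.27 ft²·°F·h/BTU

16.3 ft²·°F·h/BTU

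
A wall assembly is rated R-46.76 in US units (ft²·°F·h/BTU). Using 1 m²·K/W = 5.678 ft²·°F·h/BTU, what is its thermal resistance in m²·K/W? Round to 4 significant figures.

8.235 m²·K/W

R_SI = 46.76/5.678 = 8.2353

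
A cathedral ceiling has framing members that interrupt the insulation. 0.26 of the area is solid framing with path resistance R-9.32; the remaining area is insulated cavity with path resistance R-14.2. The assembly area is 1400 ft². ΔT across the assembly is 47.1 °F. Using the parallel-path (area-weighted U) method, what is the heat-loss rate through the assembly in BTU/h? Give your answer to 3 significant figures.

U_eff = 0.74/14.2 + 0.26/9.32 = 0.05211 + 0.0279 = 0.08001
R_eff = 1/U_eff = 12.5 ft²·°F·h/BTU
Q = 1400 × 47.1 / 12.5 = 5276 BTU/h

5280 BTU/h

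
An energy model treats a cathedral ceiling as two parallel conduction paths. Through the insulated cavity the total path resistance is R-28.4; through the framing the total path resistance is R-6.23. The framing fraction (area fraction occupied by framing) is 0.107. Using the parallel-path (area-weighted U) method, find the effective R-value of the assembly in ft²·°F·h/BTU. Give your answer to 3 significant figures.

20.6 ft²·°F·h/BTU

U_eff = 0.893/28.4 + 0.107/6.23 = 0.03144 + 0.01717 = 0.04862
R_eff = 1/U_eff = 20.57 ft²·°F·h/BTU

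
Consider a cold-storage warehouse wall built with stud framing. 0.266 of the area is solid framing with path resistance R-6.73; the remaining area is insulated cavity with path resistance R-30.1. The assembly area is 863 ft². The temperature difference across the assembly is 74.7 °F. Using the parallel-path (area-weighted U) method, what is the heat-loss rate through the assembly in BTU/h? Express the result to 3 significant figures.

4120 BTU/h

U_eff = 0.734/30.1 + 0.266/6.73 = 0.02439 + 0.03952 = 0.06391
R_eff = 1/U_eff = 15.65 ft²·°F·h/BTU
Q = 863 × 74.7 / 15.65 = 4120 BTU/h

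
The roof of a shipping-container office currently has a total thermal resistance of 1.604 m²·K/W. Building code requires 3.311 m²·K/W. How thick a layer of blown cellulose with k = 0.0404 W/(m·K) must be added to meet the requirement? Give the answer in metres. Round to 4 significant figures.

0.06896 m

ΔR = 3.311 − 1.604 = 1.707 m²·K/W
L = ΔR × k = 1.707 × 0.0404 = 0.068963 m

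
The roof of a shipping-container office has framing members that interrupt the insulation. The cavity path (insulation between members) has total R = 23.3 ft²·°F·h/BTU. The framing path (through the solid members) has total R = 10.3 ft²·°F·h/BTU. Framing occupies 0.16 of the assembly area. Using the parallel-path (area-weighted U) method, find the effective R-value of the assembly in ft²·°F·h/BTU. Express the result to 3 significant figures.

U_eff = 0.84/23.3 + 0.16/10.3 = 0.03605 + 0.01553 = 0.05159
R_eff = 1/U_eff = 19.39 ft²·°F·h/BTU

19.4 ft²·°F·h/BTU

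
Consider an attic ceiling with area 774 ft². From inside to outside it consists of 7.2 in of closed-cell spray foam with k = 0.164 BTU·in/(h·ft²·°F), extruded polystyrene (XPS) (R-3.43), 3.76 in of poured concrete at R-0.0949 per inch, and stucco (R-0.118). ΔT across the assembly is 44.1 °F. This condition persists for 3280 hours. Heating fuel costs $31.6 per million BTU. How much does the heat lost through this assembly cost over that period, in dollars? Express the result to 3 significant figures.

74.0 dollars

7.2/0.164 = 43.9
3.76 × 0.0949 = 0.3568
R_total = 43.9 + 3.43 + 0.3568 + 0.118 = 47.81 ft²·°F·h/BTU
Q = 774 × 44.1 / 47.81 = 714 BTU/h
E = 714 × 3280 = 2342000 BTU
Cost = 2342000/10⁶ × 31.6 = $74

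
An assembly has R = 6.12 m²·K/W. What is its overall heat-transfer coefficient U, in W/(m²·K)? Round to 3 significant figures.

0.163 W/(m²·K)

U = 1/R = 1/6.12 = 0.1634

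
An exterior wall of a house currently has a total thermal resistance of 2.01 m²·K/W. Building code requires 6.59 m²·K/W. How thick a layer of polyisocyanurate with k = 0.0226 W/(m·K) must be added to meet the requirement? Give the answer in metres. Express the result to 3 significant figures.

ΔR = 6.59 − 2.01 = 4.58 m²·K/W
L = ΔR × k = 4.58 × 0.0226 = 0.1035 m

0.104 m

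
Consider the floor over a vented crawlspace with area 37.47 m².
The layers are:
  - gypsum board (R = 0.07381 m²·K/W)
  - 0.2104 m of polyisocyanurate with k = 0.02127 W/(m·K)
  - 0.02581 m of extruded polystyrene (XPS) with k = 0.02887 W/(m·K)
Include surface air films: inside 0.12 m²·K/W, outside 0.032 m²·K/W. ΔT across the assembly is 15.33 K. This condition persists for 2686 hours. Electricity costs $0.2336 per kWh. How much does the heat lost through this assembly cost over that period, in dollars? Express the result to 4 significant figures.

32.73 dollars

0.2104/0.02127 = 9.8919
0.02581/0.02887 = 0.89401
R_total = 0.12 + 0.07381 + 9.8919 + 0.89401 + 0.032 = 11.012 m²·K/W
Q = 37.47 × 15.33 / 11.012 = 52.164 W
E = 52.164 W × 2686 h / 1000 = 140.11 kWh
Cost = 140.11 × 0.2336 = $32.73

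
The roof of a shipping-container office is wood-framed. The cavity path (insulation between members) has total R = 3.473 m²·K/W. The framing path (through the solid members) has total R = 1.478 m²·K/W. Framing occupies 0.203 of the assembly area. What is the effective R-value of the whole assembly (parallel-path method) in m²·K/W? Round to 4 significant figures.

U_eff = 0.797/3.473 + 0.203/1.478 = 0.22948 + 0.13735 = 0.36683
R_eff = 1/U_eff = 2.726 m²·K/W

2.726 m²·K/W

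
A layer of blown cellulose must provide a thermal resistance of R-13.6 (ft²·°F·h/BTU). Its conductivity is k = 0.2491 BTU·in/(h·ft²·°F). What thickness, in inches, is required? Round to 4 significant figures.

L = R × k = 13.6 × 0.2491 = 3.3878 in

3.388 in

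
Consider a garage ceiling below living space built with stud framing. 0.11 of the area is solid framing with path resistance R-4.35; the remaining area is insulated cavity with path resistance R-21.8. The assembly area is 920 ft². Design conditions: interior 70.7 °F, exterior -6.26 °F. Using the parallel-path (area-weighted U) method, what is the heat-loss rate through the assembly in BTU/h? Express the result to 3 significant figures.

U_eff = 0.89/21.8 + 0.11/4.35 = 0.04083 + 0.02529 = 0.06611
R_eff = 1/U_eff = 15.13 ft²·°F·h/BTU
Q = 920 × (70.7 − (-6.26)) / 15.13 = 4681 BTU/h

4680 BTU/h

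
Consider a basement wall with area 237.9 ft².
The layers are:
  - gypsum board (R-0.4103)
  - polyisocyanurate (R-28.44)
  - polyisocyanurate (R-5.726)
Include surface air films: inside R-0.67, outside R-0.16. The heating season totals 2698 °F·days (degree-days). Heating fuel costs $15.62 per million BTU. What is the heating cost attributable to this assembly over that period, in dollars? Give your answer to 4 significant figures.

6.796 dollars

R_total = 0.67 + 0.4103 + 28.44 + 5.726 + 0.16 = 35.406 ft²·°F·h/BTU
E = A × HDD × 24 / R = 237.9 × 2698 × 24 / 35.406 = 435080 BTU
Cost = 435080/10⁶ × 15.62 = $6.7959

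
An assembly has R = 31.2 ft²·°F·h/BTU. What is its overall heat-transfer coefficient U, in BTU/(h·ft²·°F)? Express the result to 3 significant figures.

U = 1/R = 1/31.2 = 0.03205

0.0321 BTU/(h·ft²·°F)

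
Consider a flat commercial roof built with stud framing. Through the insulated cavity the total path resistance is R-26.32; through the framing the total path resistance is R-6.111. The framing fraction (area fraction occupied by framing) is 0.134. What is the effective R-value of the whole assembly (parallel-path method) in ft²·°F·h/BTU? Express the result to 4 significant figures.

U_eff = 0.866/26.32 + 0.134/6.111 = 0.032903 + 0.021928 = 0.05483
R_eff = 1/U_eff = 18.238 ft²·°F·h/BTU

18.24 ft²·°F·h/BTU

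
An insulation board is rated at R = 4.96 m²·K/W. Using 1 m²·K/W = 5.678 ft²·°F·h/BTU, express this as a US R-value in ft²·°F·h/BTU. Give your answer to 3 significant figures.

28.2 ft²·°F·h/BTU

R_US = 4.96 × 5.678 = 28.16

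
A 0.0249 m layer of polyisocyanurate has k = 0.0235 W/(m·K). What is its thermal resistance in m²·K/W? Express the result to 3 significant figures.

R = L/k = 0.0249/0.0235 = 1.06 m²·K/W

1.06 m²·K/W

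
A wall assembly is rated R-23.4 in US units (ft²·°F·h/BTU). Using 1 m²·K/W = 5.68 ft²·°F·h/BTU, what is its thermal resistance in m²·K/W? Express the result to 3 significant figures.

4.12 m²·K/W

R_SI = 23.4/5.68 = 4.12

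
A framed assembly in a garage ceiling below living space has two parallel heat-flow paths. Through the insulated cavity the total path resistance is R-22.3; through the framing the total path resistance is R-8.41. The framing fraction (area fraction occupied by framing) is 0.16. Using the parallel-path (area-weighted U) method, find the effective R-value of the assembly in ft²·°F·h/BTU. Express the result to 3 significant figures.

U_eff = 0.84/22.3 + 0.16/8.41 = 0.03767 + 0.01902 = 0.05669
R_eff = 1/U_eff = 17.64 ft²·°F·h/BTU

17.6 ft²·°F·h/BTU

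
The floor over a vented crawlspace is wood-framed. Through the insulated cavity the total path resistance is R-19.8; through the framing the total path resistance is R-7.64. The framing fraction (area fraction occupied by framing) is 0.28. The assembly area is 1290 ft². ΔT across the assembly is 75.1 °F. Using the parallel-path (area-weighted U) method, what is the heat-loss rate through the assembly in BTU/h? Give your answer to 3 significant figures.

7070 BTU/h

U_eff = 0.72/19.8 + 0.28/7.64 = 0.03636 + 0.03665 = 0.07301
R_eff = 1/U_eff = 13.7 ft²·°F·h/BTU
Q = 1290 × 75.1 / 13.7 = 7073 BTU/h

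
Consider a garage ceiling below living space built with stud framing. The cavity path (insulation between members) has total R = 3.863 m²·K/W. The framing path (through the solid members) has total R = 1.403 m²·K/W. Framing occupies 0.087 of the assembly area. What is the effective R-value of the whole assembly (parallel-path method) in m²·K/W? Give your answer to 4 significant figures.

U_eff = 0.913/3.863 + 0.087/1.403 = 0.23634 + 0.06201 = 0.29835
R_eff = 1/U_eff = 3.3517 m²·K/W

3.352 m²·K/W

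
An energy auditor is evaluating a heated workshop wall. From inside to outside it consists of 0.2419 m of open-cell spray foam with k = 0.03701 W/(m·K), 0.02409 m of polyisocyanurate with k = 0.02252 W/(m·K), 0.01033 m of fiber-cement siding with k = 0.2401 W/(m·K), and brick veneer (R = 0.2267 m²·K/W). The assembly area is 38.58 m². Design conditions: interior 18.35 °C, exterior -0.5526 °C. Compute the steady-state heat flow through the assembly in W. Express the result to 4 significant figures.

0.2419/0.03701 = 6.5361
0.02409/0.02252 = 1.0697
0.01033/0.2401 = 0.043024
R_total = 6.5361 + 1.0697 + 0.043024 + 0.2267 = 7.8755 m²·K/W
Q = A·ΔT/R = 38.58 × (18.35 − (-0.5526)) / 7.8755 = 92.599 W

92.60 W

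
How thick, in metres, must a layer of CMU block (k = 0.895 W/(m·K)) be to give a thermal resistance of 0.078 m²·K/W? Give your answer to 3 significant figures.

0.0698 m

L = R·k = 0.078 × 0.895 = 0.06981 m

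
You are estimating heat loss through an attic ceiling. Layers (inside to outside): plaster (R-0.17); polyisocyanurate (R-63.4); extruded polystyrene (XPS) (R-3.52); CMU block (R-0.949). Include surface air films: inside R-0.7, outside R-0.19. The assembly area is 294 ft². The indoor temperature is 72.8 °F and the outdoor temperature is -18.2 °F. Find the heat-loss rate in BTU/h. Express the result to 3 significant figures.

R_total = 0.7 + 0.17 + 63.4 + 3.52 + 0.949 + 0.19 = 68.93 ft²·°F·h/BTU
Q = A·ΔT/R = 294 × (72.8 − (-18.2)) / 68.93 = 388.1 BTU/h

388 BTU/h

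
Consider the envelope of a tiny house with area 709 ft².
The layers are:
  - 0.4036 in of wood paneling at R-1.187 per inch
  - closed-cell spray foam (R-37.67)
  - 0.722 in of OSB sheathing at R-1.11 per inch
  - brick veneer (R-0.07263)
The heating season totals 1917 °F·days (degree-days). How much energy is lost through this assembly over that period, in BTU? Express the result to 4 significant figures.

835900 BTU

0.4036 × 1.187 = 0.47907
0.722 × 1.11 = 0.80142
R_total = 0.47907 + 37.67 + 0.80142 + 0.07263 = 39.023 ft²·°F·h/BTU
E = A × HDD × 24 / R = 709 × 1917 × 24 / 39.023 = 835910 BTU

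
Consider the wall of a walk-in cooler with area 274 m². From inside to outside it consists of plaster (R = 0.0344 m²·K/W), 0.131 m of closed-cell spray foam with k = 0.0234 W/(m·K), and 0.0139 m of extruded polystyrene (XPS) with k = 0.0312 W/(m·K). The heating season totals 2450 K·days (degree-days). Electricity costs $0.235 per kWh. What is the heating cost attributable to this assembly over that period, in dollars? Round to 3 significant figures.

0.131/0.0234 = 5.598
0.0139/0.0312 = 0.4455
R_total = 0.0344 + 5.598 + 0.4455 = 6.078 m²·K/W
E = A × HDD × 24 / R / 1000 = 274 × 2450 × 24 / 6.078 / 1000 = 2651 kWh
Cost = 2651 × 0.235 = $622.9

623 dollars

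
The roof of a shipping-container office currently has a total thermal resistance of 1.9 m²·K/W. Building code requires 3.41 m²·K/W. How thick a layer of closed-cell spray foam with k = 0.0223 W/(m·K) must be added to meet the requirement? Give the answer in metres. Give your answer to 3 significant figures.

ΔR = 3.41 − 1.9 = 1.51 m²·K/W
L = ΔR × k = 1.51 × 0.0223 = 0.03367 m

0.0337 m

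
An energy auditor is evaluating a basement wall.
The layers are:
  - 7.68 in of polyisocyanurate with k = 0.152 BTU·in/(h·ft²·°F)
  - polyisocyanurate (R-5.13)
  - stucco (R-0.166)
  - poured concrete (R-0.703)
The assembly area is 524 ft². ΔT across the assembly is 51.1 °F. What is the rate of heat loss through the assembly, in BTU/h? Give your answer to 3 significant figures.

474 BTU/h

7.68/0.152 = 50.53
R_total = 50.53 + 5.13 + 0.166 + 0.703 = 56.53 ft²·°F·h/BTU
Q = A·ΔT/R = 524 × 51.1 / 56.53 = 473.7 BTU/h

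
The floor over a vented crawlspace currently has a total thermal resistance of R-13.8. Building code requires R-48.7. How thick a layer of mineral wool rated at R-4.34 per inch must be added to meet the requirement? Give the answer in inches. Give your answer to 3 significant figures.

ΔR = 48.7 − 13.8 = 34.9 ft²·°F·h/BTU
L = ΔR / (R/in) = 34.9/4.34 = 8.041 in

8.04 in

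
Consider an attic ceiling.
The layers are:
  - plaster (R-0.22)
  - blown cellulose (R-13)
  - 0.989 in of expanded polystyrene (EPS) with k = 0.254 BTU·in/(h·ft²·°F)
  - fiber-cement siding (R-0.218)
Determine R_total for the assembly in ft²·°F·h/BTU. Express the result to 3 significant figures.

17.3 ft²·°F·h/BTU

0.989/0.254 = 3.894
R_total = 0.22 + 13 + 3.894 + 0.218 = 17.33 ft²·°F·h/BTU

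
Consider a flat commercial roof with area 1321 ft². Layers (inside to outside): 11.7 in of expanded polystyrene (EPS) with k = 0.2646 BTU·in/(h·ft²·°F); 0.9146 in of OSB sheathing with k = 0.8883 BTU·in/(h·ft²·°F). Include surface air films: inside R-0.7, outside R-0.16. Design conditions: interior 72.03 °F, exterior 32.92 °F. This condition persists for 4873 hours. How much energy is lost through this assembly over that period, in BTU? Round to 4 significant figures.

11.7/0.2646 = 44.218
0.9146/0.8883 = 1.0296
R_total = 0.7 + 44.218 + 1.0296 + 0.16 = 46.107 ft²·°F·h/BTU
Q = 1321 × (72.03 − 32.92) / 46.107 = 1120.5 BTU/h
E = 1120.5 × 4873 = 5460300 BTU

5460000 BTU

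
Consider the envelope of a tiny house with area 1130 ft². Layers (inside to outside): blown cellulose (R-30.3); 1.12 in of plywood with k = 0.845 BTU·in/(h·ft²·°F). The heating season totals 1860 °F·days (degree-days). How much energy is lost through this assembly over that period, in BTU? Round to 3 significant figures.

1.12/0.845 = 1.325
R_total = 30.3 + 1.325 = 31.63 ft²·°F·h/BTU
E = A × HDD × 24 / R = 1130 × 1860 × 24 / 31.63 = 1595000 BTU

1600000 BTU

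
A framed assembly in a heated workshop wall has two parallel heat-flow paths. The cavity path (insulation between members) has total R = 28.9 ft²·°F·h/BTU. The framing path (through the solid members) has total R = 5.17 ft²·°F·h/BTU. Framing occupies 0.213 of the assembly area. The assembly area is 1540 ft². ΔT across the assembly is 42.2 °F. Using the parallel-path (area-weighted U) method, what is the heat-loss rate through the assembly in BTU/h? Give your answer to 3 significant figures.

4450 BTU/h

U_eff = 0.787/28.9 + 0.213/5.17 = 0.02723 + 0.0412 = 0.06843
R_eff = 1/U_eff = 14.61 ft²·°F·h/BTU
Q = 1540 × 42.2 / 14.61 = 4447 BTU/h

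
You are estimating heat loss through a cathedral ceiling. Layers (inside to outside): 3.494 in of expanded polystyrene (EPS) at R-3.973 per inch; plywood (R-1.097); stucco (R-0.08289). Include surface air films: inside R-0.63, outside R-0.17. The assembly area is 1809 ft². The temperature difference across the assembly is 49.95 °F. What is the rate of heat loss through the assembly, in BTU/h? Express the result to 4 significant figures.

5697 BTU/h

3.494 × 3.973 = 13.882
R_total = 0.63 + 13.882 + 1.097 + 0.08289 + 0.17 = 15.862 ft²·°F·h/BTU
Q = A·ΔT/R = 1809 × 49.95 / 15.862 = 5696.8 BTU/h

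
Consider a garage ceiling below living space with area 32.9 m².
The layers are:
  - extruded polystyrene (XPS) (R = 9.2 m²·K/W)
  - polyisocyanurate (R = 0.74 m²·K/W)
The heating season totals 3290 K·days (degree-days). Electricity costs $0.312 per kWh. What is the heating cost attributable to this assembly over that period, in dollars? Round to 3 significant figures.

R_total = 9.2 + 0.74 = 9.94 m²·K/W
E = A × HDD × 24 / R / 1000 = 32.9 × 3290 × 24 / 9.94 / 1000 = 261.3 kWh
Cost = 261.3 × 0.312 = $81.54

81.5 dollars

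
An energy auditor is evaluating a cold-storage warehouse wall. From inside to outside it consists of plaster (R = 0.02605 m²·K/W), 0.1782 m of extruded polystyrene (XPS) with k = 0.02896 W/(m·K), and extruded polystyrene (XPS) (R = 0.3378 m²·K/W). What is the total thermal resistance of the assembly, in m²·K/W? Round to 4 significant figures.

0.1782/0.02896 = 6.1533
R_total = 0.02605 + 6.1533 + 0.3378 = 6.5172 m²·K/W

6.517 m²·K/W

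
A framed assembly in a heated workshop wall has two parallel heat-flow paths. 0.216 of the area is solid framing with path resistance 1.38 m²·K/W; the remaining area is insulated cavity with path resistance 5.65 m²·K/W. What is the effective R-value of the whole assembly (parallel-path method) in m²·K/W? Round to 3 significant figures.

3.39 m²·K/W

U_eff = 0.784/5.65 + 0.216/1.38 = 0.1388 + 0.1565 = 0.2953
R_eff = 1/U_eff = 3.387 m²·K/W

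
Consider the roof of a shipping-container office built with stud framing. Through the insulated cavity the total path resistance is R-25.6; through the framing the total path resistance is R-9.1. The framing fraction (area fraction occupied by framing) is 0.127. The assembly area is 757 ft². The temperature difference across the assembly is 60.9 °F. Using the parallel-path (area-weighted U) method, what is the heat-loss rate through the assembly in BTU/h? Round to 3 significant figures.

2220 BTU/h

U_eff = 0.873/25.6 + 0.127/9.1 = 0.0341 + 0.01396 = 0.04806
R_eff = 1/U_eff = 20.81 ft²·°F·h/BTU
Q = 757 × 60.9 / 20.81 = 2216 BTU/h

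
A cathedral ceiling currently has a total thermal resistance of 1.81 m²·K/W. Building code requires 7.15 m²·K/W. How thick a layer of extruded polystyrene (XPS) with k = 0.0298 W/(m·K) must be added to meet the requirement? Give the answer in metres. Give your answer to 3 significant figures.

0.159 m

ΔR = 7.15 − 1.81 = 5.34 m²·K/W
L = ΔR × k = 5.34 × 0.0298 = 0.1591 m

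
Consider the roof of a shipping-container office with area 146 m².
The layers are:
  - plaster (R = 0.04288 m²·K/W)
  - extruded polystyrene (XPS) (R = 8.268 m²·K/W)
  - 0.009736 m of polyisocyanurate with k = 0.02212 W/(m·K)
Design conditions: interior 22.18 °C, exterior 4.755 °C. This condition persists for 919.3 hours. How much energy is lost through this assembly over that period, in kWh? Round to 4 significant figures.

267.3 kWh

0.009736/0.02212 = 0.44014
R_total = 0.04288 + 8.268 + 0.44014 = 8.751 m²·K/W
Q = 146 × (22.18 − 4.755) / 8.751 = 290.71 W
E = 290.71 W × 919.3 h / 1000 = 267.25 kWh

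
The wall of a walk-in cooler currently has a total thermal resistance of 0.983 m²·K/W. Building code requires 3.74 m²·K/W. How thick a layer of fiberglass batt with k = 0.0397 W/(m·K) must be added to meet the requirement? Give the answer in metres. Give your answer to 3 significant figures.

0.109 m

ΔR = 3.74 − 0.983 = 2.757 m²·K/W
L = ΔR × k = 2.757 × 0.0397 = 0.1095 m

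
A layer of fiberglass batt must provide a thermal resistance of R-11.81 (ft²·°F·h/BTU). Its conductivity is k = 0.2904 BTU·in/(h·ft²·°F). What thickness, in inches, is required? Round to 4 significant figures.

3.430 in

L = R × k = 11.81 × 0.2904 = 3.4296 in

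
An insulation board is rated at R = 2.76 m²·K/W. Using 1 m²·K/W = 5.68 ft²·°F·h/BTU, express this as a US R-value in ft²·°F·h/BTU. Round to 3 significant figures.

15.7 ft²·°F·h/BTU

R_US = 2.76 × 5.68 = 15.68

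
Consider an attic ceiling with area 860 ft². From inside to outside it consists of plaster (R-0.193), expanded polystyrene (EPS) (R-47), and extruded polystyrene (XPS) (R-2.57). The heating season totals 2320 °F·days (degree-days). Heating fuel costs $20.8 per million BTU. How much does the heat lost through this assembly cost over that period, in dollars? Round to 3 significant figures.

R_total = 0.193 + 47 + 2.57 = 49.76 ft²·°F·h/BTU
E = A × HDD × 24 / R = 860 × 2320 × 24 / 49.76 = 962300 BTU
Cost = 962300/10⁶ × 20.8 = $20.01

20.0 dollars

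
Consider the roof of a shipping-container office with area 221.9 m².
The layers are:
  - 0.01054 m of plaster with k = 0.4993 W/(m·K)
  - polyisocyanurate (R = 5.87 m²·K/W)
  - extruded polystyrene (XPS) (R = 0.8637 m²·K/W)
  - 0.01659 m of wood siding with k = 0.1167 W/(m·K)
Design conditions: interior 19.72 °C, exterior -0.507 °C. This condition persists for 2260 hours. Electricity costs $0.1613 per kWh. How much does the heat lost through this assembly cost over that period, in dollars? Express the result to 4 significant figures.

0.01054/0.4993 = 0.02111
0.01659/0.1167 = 0.14216
R_total = 0.02111 + 5.87 + 0.8637 + 0.14216 = 6.897 m²·K/W
Q = 221.9 × (19.72 − (-0.507)) / 6.897 = 650.77 W
E = 650.77 W × 2260 h / 1000 = 1470.8 kWh
Cost = 1470.8 × 0.1613 = $237.23

237.2 dollars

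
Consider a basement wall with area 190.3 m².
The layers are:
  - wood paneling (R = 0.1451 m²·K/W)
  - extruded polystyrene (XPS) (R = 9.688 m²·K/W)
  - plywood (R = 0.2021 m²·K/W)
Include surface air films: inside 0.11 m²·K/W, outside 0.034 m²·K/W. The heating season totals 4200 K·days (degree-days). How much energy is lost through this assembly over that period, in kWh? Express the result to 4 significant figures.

1884 kWh

R_total = 0.11 + 0.1451 + 9.688 + 0.2021 + 0.034 = 10.179 m²·K/W
E = A × HDD × 24 / R / 1000 = 190.3 × 4200 × 24 / 10.179 / 1000 = 1884.5 kWh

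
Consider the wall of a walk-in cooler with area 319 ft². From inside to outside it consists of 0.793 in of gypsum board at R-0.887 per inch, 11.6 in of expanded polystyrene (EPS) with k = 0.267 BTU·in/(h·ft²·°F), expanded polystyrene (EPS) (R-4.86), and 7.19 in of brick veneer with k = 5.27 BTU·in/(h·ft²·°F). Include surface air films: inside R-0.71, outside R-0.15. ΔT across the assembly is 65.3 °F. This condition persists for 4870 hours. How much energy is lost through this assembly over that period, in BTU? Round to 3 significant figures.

0.793 × 0.887 = 0.7034
11.6/0.267 = 43.45
7.19/5.27 = 1.364
R_total = 0.71 + 0.7034 + 43.45 + 4.86 + 1.364 + 0.15 = 51.23 ft²·°F·h/BTU
Q = 319 × 65.3 / 51.23 = 406.6 BTU/h
E = 406.6 × 4870 = 1980000 BTU

1980000 BTU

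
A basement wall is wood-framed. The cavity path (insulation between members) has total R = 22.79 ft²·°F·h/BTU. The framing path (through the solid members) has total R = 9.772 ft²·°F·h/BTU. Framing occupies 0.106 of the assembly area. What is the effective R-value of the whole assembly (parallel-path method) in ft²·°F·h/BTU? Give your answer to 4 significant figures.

U_eff = 0.894/22.79 + 0.106/9.772 = 0.039228 + 0.010847 = 0.050075
R_eff = 1/U_eff = 19.97 ft²·°F·h/BTU

19.97 ft²·°F·h/BTU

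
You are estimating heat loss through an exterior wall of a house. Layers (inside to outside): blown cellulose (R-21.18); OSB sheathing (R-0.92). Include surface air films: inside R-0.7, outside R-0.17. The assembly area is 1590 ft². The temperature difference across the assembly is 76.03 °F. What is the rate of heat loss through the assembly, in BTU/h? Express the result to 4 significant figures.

R_total = 0.7 + 21.18 + 0.92 + 0.17 = 22.97 ft²·°F·h/BTU
Q = A·ΔT/R = 1590 × 76.03 / 22.97 = 5262.9 BTU/h

5263 BTU/h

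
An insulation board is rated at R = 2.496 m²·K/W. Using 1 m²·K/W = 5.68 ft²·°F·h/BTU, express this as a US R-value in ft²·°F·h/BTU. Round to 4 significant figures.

14.18 ft²·°F·h/BTU

R_US = 2.496 × 5.68 = 14.177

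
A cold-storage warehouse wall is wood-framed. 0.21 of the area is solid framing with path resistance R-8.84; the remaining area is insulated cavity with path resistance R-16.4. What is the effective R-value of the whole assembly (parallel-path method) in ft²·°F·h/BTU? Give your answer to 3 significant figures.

U_eff = 0.79/16.4 + 0.21/8.84 = 0.04817 + 0.02376 = 0.07193
R_eff = 1/U_eff = 13.9 ft²·°F·h/BTU

13.9 ft²·°F·h/BTU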